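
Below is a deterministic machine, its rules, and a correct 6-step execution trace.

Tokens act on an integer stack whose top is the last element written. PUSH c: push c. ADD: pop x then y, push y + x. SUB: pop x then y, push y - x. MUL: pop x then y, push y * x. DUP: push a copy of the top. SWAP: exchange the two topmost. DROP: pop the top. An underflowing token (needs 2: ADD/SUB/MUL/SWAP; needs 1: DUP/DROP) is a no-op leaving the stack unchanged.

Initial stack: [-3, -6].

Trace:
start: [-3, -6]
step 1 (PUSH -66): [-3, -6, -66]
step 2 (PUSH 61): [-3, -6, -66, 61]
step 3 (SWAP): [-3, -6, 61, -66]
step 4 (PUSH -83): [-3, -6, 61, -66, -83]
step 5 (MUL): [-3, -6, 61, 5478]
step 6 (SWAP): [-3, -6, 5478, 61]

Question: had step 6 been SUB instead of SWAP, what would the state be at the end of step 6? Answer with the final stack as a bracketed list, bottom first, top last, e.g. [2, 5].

[-3, -6, -5417]

(re-executing from step 6 with the substitution; state before step 6: [-3, -6, 61, 5478])
step 6 (SUB): [-3, -6, -5417]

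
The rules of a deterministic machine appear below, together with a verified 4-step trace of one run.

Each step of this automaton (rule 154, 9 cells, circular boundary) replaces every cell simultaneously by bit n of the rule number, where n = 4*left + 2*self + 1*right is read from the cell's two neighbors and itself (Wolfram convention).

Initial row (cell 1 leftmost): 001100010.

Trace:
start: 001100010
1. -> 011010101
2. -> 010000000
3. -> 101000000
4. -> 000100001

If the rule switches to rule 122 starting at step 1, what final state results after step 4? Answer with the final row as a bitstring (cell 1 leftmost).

000000111

(re-executing steps 1..4 under rule 122; state before step 1: 001100010)
1. -> 011110101
2. -> 110011010
3. -> 111111101
4. -> 000000111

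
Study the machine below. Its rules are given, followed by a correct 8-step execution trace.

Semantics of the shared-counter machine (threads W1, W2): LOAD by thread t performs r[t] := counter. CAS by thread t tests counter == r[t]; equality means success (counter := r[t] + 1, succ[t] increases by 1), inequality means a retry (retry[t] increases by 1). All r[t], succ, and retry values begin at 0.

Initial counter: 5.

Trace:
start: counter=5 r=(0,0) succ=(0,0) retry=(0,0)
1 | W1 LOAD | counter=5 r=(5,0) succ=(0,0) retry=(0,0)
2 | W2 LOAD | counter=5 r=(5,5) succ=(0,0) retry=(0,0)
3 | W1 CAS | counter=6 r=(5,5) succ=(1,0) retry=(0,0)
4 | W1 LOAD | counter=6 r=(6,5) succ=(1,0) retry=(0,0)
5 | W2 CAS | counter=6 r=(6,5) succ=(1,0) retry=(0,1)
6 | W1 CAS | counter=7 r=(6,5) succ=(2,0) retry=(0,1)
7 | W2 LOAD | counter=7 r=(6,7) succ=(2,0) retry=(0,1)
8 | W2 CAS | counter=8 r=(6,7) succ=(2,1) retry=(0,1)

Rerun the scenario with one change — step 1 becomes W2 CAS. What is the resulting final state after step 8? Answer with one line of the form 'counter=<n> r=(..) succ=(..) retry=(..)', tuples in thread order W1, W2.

(re-executing from step 1 with the substitution; state before step 1: counter=5 r=(0,0) succ=(0,0) retry=(0,0))
1 | W2 CAS | counter=5 r=(0,0) succ=(0,0) retry=(0,1)
2 | W2 LOAD | counter=5 r=(0,5) succ=(0,0) retry=(0,1)
3 | W1 CAS | counter=5 r=(0,5) succ=(0,0) retry=(1,1)
4 | W1 LOAD | counter=5 r=(5,5) succ=(0,0) retry=(1,1)
5 | W2 CAS | counter=6 r=(5,5) succ=(0,1) retry=(1,1)
6 | W1 CAS | counter=6 r=(5,5) succ=(0,1) retry=(2,1)
7 | W2 LOAD | counter=6 r=(5,6) succ=(0,1) retry=(2,1)
8 | W2 CAS | counter=7 r=(5,6) succ=(0,2) retry=(2,1)

counter=7 r=(5,6) succ=(0,2) retry=(2,1)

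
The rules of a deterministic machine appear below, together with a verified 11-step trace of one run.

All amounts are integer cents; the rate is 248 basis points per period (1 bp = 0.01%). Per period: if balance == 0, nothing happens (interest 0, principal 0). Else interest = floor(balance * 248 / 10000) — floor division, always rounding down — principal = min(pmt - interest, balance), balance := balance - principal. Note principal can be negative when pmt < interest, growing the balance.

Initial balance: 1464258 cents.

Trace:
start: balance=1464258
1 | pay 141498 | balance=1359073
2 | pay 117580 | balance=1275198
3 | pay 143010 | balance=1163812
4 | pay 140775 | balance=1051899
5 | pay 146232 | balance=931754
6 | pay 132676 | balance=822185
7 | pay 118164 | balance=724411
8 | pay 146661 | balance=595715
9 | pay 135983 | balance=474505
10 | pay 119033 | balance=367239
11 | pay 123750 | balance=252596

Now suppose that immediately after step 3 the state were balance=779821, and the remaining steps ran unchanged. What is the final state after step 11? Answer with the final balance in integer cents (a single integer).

state after step 3 := balance=779821
4 | pay 140775 | balance=658385
5 | pay 146232 | balance=528480
6 | pay 132676 | balance=408910
7 | pay 118164 | balance=300886
8 | pay 146661 | balance=161686
9 | pay 135983 | balance=29712
10 | pay 119033 | balance=0
11 | pay 123750 | balance=0

0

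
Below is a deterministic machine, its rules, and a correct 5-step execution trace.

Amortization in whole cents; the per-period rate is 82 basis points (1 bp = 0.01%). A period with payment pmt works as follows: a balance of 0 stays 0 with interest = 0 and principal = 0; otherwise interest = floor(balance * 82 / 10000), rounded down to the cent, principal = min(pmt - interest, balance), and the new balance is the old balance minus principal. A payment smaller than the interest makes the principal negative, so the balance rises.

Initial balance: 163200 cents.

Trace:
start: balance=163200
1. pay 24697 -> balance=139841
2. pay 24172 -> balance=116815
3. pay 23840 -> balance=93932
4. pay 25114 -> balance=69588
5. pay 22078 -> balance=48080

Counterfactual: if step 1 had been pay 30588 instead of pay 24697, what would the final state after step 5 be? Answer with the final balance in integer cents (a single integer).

41995

(re-executing from step 1 with the substitution; state before step 1: balance=163200)
1. pay 30588 -> balance=133950
2. pay 24172 -> balance=110876
3. pay 23840 -> balance=87945
4. pay 25114 -> balance=63552
5. pay 22078 -> balance=41995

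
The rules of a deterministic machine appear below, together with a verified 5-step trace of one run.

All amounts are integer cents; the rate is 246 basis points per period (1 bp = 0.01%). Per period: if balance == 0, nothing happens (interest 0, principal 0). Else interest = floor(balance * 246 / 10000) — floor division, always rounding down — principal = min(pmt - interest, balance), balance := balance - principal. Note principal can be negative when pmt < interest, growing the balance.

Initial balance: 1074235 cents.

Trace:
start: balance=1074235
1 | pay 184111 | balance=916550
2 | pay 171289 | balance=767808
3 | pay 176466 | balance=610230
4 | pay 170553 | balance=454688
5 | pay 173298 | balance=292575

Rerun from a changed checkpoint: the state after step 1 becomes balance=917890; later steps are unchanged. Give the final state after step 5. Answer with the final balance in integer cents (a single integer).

294051

state after step 1 := balance=917890
2 | pay 171289 | balance=769181
3 | pay 176466 | balance=611636
4 | pay 170553 | balance=456129
5 | pay 173298 | balance=294051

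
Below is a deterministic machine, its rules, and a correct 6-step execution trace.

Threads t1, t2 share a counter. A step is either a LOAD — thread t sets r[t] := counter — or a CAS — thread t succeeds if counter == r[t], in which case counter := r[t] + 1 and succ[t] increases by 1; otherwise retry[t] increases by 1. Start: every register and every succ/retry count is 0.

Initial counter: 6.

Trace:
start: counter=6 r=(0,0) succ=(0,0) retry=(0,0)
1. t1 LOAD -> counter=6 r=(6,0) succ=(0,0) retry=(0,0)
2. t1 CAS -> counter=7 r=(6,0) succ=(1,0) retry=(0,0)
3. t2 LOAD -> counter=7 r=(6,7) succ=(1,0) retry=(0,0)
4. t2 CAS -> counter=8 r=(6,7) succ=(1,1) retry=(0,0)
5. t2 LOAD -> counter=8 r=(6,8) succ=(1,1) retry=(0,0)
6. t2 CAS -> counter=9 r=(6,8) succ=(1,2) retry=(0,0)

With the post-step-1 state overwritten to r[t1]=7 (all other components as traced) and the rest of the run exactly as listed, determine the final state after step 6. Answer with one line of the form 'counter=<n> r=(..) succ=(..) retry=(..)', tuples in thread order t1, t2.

state after step 1 := counter=6 r=(7,0) succ=(0,0) retry=(0,0)
2. t1 CAS -> counter=6 r=(7,0) succ=(0,0) retry=(1,0)
3. t2 LOAD -> counter=6 r=(7,6) succ=(0,0) retry=(1,0)
4. t2 CAS -> counter=7 r=(7,6) succ=(0,1) retry=(1,0)
5. t2 LOAD -> counter=7 r=(7,7) succ=(0,1) retry=(1,0)
6. t2 CAS -> counter=8 r=(7,7) succ=(0,2) retry=(1,0)

counter=8 r=(7,7) succ=(0,2) retry=(1,0)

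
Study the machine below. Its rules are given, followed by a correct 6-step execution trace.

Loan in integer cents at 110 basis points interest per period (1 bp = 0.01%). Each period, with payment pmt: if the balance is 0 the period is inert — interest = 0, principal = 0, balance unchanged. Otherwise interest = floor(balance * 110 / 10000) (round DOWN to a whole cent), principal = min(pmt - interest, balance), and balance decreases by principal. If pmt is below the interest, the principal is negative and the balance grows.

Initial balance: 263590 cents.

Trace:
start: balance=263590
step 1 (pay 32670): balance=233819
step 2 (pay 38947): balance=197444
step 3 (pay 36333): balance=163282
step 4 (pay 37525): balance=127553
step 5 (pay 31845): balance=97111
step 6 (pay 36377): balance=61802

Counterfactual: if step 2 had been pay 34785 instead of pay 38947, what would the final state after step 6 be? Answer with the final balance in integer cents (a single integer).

(re-executing from step 2 with the substitution; state before step 2: balance=233819)
step 2 (pay 34785): balance=201606
step 3 (pay 36333): balance=167490
step 4 (pay 37525): balance=131807
step 5 (pay 31845): balance=101411
step 6 (pay 36377): balance=66149

66149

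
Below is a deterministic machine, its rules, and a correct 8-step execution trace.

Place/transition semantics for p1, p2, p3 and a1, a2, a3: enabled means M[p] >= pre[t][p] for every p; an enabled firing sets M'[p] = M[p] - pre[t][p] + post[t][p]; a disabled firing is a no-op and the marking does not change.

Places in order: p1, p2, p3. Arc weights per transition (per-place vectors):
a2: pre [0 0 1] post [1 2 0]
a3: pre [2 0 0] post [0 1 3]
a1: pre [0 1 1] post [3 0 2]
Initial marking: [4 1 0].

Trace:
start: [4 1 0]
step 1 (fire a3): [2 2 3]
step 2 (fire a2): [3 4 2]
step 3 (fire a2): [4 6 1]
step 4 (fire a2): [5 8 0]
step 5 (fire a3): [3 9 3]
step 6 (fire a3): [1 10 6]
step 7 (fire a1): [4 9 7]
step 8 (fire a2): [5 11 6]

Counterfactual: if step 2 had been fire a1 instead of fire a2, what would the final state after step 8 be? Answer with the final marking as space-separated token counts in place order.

(re-executing from step 2 with the substitution; state before step 2: [2 2 3])
step 2 (fire a1): [5 1 4]
step 3 (fire a2): [6 3 3]
step 4 (fire a2): [7 5 2]
step 5 (fire a3): [5 6 5]
step 6 (fire a3): [3 7 8]
step 7 (fire a1): [6 6 9]
step 8 (fire a2): [7 8 8]

7 8 8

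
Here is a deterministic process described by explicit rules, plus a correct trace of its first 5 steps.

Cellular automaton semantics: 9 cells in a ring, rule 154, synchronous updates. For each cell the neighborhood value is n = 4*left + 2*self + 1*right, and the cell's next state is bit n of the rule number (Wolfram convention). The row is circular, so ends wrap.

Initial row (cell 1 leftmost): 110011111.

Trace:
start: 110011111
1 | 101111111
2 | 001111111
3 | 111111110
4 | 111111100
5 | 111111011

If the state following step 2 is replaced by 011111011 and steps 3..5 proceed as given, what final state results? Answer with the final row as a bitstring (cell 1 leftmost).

111001001

state after step 2 := 011111011
3 | 011110010
4 | 111101101
5 | 111001001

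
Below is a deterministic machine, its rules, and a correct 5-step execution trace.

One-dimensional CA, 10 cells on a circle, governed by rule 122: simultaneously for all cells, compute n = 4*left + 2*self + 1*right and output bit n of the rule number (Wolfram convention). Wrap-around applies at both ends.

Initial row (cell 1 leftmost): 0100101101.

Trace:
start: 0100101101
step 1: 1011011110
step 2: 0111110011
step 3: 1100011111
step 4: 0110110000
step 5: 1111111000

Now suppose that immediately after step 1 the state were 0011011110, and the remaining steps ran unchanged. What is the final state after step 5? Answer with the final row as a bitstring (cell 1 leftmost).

state after step 1 := 0011011110
step 2: 0111110011
step 3: 1100011111
step 4: 0110110000
step 5: 1111111000

1111111000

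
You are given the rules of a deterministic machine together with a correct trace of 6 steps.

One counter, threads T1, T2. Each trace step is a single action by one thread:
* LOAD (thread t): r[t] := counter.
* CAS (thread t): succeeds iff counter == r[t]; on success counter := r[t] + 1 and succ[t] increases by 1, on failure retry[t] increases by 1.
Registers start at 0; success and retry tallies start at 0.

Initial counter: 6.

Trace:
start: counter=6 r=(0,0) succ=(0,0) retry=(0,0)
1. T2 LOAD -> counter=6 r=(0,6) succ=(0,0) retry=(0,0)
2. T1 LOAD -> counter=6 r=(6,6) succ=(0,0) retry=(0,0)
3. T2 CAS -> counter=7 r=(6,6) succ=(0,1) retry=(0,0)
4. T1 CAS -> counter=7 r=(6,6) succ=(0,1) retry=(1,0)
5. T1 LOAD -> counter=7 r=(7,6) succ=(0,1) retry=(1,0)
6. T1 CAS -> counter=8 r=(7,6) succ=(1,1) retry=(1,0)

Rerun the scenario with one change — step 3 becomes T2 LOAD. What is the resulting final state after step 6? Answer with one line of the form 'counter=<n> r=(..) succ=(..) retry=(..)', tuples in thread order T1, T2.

counter=8 r=(7,6) succ=(2,0) retry=(0,0)

(re-executing from step 3 with the substitution; state before step 3: counter=6 r=(6,6) succ=(0,0) retry=(0,0))
3. T2 LOAD -> counter=6 r=(6,6) succ=(0,0) retry=(0,0)
4. T1 CAS -> counter=7 r=(6,6) succ=(1,0) retry=(0,0)
5. T1 LOAD -> counter=7 r=(7,6) succ=(1,0) retry=(0,0)
6. T1 CAS -> counter=8 r=(7,6) succ=(2,0) retry=(0,0)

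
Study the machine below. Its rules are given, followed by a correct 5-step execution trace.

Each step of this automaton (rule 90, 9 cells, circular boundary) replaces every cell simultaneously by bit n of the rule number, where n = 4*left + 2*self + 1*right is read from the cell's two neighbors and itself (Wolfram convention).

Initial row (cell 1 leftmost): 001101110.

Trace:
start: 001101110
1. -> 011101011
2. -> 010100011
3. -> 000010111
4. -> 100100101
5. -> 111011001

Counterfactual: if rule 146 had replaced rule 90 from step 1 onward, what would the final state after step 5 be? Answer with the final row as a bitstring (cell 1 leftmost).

(re-executing steps 1..5 under rule 146; state before step 1: 001101110)
1. -> 010000101
2. -> 001001000
3. -> 010110100
4. -> 100000010
5. -> 010000100

010000100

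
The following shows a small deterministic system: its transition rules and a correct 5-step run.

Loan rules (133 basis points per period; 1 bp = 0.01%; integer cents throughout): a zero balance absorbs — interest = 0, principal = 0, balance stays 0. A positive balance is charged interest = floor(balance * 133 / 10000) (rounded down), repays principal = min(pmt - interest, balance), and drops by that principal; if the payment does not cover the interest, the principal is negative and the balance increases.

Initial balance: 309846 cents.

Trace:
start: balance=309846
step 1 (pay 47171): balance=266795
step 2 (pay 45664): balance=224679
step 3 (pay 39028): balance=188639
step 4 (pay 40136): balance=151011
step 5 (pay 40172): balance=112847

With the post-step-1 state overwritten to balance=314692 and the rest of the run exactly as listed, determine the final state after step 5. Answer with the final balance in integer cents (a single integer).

state after step 1 := balance=314692
step 2 (pay 45664): balance=273213
step 3 (pay 39028): balance=237818
step 4 (pay 40136): balance=200844
step 5 (pay 40172): balance=163343

163343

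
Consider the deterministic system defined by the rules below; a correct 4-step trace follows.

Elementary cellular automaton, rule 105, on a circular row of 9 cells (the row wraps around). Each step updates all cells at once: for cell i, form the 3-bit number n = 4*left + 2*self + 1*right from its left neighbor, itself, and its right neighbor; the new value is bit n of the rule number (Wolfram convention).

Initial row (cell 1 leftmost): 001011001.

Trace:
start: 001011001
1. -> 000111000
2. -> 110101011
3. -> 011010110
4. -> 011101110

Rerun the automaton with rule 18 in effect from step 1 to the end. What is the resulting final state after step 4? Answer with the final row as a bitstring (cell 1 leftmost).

(re-executing steps 1..4 under rule 18; state before step 1: 001011001)
1. -> 110000110
2. -> 001001000
3. -> 010110100
4. -> 100000010

100000010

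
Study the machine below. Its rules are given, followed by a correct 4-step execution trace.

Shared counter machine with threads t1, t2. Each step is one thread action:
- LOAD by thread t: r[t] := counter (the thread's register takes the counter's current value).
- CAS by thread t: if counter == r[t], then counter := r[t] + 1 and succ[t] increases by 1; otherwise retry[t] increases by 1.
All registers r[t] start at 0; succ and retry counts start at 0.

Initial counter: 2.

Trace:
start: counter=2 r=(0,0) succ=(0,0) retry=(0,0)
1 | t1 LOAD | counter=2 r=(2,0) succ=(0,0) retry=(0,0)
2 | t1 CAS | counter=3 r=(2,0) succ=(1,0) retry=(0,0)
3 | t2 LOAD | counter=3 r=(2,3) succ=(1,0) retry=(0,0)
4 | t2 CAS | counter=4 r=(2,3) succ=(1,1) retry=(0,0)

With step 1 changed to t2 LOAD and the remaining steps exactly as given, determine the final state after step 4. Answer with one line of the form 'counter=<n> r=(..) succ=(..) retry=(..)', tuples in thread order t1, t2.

(re-executing from step 1 with the substitution; state before step 1: counter=2 r=(0,0) succ=(0,0) retry=(0,0))
1 | t2 LOAD | counter=2 r=(0,2) succ=(0,0) retry=(0,0)
2 | t1 CAS | counter=2 r=(0,2) succ=(0,0) retry=(1,0)
3 | t2 LOAD | counter=2 r=(0,2) succ=(0,0) retry=(1,0)
4 | t2 CAS | counter=3 r=(0,2) succ=(0,1) retry=(1,0)

counter=3 r=(0,2) succ=(0,1) retry=(1,0)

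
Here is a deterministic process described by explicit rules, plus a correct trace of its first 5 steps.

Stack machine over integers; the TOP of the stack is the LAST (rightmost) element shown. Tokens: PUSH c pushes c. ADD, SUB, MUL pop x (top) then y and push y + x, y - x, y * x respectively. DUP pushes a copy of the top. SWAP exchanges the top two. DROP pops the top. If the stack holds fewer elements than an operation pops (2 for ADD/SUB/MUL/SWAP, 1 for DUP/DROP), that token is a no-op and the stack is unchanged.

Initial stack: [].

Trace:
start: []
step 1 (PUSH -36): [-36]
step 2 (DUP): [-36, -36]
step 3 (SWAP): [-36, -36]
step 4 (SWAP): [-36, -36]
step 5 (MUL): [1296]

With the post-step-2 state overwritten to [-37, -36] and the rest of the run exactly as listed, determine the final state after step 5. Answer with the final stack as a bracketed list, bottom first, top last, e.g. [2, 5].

[1332]

state after step 2 := [-37, -36]
step 3 (SWAP): [-36, -37]
step 4 (SWAP): [-37, -36]
step 5 (MUL): [1332]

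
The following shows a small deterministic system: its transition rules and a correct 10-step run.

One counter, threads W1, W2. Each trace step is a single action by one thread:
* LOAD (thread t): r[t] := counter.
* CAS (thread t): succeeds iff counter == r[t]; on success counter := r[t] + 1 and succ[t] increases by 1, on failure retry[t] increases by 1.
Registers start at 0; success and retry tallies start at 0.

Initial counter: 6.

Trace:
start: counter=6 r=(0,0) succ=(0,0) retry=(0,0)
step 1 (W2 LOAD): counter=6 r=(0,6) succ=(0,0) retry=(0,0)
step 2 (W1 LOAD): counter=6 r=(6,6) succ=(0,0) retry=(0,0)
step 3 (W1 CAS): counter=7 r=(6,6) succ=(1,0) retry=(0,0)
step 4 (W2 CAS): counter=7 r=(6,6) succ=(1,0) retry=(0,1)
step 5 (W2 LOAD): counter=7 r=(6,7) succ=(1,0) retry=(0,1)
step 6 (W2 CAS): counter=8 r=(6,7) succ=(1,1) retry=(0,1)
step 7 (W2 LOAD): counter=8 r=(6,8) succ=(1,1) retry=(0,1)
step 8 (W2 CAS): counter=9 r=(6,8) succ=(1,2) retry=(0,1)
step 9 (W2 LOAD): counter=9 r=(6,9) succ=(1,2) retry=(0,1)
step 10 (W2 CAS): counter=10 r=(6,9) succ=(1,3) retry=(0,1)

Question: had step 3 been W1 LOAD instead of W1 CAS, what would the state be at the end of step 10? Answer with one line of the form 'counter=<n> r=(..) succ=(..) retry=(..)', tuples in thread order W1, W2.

(re-executing from step 3 with the substitution; state before step 3: counter=6 r=(6,6) succ=(0,0) retry=(0,0))
step 3 (W1 LOAD): counter=6 r=(6,6) succ=(0,0) retry=(0,0)
step 4 (W2 CAS): counter=7 r=(6,6) succ=(0,1) retry=(0,0)
step 5 (W2 LOAD): counter=7 r=(6,7) succ=(0,1) retry=(0,0)
step 6 (W2 CAS): counter=8 r=(6,7) succ=(0,2) retry=(0,0)
step 7 (W2 LOAD): counter=8 r=(6,8) succ=(0,2) retry=(0,0)
step 8 (W2 CAS): counter=9 r=(6,8) succ=(0,3) retry=(0,0)
step 9 (W2 LOAD): counter=9 r=(6,9) succ=(0,3) retry=(0,0)
step 10 (W2 CAS): counter=10 r=(6,9) succ=(0,4) retry=(0,0)

counter=10 r=(6,9) succ=(0,4) retry=(0,0)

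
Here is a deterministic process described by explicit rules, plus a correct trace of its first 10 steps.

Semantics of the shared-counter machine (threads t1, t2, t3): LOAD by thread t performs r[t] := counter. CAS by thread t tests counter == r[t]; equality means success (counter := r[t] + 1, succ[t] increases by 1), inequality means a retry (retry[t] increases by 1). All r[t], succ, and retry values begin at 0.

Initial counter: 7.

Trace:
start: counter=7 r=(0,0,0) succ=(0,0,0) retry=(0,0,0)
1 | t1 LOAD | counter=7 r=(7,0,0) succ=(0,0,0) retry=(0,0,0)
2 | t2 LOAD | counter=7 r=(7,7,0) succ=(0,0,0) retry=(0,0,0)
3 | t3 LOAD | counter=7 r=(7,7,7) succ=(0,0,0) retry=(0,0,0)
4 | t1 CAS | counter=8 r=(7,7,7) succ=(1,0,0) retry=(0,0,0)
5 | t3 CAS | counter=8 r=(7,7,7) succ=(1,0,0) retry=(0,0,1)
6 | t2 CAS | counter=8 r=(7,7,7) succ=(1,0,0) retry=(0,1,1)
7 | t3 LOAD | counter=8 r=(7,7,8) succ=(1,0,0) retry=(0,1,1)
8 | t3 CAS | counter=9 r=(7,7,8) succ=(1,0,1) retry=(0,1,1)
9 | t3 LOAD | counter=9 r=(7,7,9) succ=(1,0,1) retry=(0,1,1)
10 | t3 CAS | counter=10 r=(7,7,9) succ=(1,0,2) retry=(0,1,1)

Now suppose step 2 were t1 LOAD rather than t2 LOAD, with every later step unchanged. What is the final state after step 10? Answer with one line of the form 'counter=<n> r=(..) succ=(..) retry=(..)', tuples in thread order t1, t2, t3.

(re-executing from step 2 with the substitution; state before step 2: counter=7 r=(7,0,0) succ=(0,0,0) retry=(0,0,0))
2 | t1 LOAD | counter=7 r=(7,0,0) succ=(0,0,0) retry=(0,0,0)
3 | t3 LOAD | counter=7 r=(7,0,7) succ=(0,0,0) retry=(0,0,0)
4 | t1 CAS | counter=8 r=(7,0,7) succ=(1,0,0) retry=(0,0,0)
5 | t3 CAS | counter=8 r=(7,0,7) succ=(1,0,0) retry=(0,0,1)
6 | t2 CAS | counter=8 r=(7,0,7) succ=(1,0,0) retry=(0,1,1)
7 | t3 LOAD | counter=8 r=(7,0,8) succ=(1,0,0) retry=(0,1,1)
8 | t3 CAS | counter=9 r=(7,0,8) succ=(1,0,1) retry=(0,1,1)
9 | t3 LOAD | counter=9 r=(7,0,9) succ=(1,0,1) retry=(0,1,1)
10 | t3 CAS | counter=10 r=(7,0,9) succ=(1,0,2) retry=(0,1,1)

counter=10 r=(7,0,9) succ=(1,0,2) retry=(0,1,1)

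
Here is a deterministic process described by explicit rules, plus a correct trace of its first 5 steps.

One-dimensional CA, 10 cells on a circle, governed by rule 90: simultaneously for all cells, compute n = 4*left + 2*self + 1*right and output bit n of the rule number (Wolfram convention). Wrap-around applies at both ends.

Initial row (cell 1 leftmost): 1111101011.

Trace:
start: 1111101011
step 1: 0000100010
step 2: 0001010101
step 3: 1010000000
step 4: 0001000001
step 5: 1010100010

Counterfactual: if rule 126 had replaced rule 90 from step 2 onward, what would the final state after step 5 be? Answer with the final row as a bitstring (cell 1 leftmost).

(re-executing steps 2..5 under rule 126; state before step 2: 0000100010)
step 2: 0001110111
step 3: 1011011101
step 4: 1111110111
step 5: 0000011100

0000011100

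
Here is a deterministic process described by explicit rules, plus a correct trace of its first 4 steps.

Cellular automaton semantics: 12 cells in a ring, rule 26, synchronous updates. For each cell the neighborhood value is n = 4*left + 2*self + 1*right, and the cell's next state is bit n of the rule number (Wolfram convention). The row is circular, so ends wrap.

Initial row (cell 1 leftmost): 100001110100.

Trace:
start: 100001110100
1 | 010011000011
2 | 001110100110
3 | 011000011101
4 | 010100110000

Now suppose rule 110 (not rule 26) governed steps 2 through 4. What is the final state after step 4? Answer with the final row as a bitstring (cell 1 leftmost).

110111011100

(re-executing steps 2..4 under rule 110; state before step 2: 010011000011)
2 | 110111000111
3 | 011101001100
4 | 110111011100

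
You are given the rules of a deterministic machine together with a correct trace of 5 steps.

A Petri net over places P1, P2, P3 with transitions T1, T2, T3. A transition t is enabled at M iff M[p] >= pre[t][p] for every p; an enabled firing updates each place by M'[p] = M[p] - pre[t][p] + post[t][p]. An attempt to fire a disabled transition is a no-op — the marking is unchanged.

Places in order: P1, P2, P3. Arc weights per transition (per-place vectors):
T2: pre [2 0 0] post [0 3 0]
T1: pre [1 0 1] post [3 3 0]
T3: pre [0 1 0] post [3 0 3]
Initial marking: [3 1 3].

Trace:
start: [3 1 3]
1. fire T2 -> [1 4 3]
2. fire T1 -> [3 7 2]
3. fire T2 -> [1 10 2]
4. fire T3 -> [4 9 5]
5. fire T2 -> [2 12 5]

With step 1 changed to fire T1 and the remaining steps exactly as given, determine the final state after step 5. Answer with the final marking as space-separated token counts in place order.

(re-executing from step 1 with the substitution; state before step 1: [3 1 3])
1. fire T1 -> [5 4 2]
2. fire T1 -> [7 7 1]
3. fire T2 -> [5 10 1]
4. fire T3 -> [8 9 4]
5. fire T2 -> [6 12 4]

6 12 4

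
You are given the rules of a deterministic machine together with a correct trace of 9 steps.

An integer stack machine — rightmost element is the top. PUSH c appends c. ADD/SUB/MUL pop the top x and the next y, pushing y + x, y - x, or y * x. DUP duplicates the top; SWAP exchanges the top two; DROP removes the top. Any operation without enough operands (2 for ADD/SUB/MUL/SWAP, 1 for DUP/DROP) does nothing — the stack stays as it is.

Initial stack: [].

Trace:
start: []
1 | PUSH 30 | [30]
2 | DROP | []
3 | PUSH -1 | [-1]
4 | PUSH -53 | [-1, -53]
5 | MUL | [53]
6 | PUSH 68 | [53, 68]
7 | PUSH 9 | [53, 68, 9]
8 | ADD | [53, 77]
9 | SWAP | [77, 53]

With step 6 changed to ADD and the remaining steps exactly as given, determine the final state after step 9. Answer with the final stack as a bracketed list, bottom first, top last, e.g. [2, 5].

[62]

(re-executing from step 6 with the substitution; state before step 6: [53])
6 | ADD | [53]
7 | PUSH 9 | [53, 9]
8 | ADD | [62]
9 | SWAP | [62]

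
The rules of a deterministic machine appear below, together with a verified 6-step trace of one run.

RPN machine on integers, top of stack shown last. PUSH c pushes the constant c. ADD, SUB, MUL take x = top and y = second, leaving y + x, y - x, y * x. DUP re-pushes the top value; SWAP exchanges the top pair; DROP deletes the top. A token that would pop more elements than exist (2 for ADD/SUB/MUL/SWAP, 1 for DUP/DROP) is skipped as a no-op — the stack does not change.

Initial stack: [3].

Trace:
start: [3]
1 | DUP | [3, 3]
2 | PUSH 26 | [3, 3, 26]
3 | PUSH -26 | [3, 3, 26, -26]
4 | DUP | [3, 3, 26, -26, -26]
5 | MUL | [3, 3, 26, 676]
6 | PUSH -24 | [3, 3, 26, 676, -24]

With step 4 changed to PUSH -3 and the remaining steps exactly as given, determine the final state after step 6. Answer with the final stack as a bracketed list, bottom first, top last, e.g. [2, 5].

(re-executing from step 4 with the substitution; state before step 4: [3, 3, 26, -26])
4 | PUSH -3 | [3, 3, 26, -26, -3]
5 | MUL | [3, 3, 26, 78]
6 | PUSH -24 | [3, 3, 26, 78, -24]

[3, 3, 26, 78, -24]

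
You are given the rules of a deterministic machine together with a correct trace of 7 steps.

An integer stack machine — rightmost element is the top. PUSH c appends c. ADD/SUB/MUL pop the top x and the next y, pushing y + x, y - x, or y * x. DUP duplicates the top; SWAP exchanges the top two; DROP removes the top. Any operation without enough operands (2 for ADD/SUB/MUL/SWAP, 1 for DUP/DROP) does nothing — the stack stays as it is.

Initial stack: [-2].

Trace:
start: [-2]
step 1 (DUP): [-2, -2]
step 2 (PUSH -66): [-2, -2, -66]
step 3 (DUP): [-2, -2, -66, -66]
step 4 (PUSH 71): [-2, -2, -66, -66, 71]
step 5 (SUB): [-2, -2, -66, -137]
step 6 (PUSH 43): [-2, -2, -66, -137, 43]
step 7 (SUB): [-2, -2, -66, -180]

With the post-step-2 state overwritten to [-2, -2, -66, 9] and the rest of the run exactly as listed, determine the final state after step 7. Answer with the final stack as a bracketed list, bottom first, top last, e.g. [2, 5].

[-2, -2, -66, 9, -105]

state after step 2 := [-2, -2, -66, 9]
step 3 (DUP): [-2, -2, -66, 9, 9]
step 4 (PUSH 71): [-2, -2, -66, 9, 9, 71]
step 5 (SUB): [-2, -2, -66, 9, -62]
step 6 (PUSH 43): [-2, -2, -66, 9, -62, 43]
step 7 (SUB): [-2, -2, -66, 9, -105]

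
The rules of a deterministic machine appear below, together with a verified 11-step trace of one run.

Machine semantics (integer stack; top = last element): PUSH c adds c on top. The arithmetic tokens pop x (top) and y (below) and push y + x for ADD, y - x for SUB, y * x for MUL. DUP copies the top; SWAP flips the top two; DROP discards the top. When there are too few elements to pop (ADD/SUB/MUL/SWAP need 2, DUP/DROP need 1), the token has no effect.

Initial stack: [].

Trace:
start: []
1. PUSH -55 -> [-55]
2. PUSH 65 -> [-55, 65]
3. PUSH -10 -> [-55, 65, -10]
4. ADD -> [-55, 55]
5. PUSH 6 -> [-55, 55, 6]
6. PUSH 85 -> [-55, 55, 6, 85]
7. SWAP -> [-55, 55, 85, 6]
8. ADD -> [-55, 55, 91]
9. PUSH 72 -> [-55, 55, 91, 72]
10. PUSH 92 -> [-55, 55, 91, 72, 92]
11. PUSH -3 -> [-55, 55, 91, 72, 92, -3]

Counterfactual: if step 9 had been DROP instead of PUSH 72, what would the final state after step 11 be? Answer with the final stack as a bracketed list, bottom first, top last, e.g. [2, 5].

(re-executing from step 9 with the substitution; state before step 9: [-55, 55, 91])
9. DROP -> [-55, 55]
10. PUSH 92 -> [-55, 55, 92]
11. PUSH -3 -> [-55, 55, 92, -3]

[-55, 55, 92, -3]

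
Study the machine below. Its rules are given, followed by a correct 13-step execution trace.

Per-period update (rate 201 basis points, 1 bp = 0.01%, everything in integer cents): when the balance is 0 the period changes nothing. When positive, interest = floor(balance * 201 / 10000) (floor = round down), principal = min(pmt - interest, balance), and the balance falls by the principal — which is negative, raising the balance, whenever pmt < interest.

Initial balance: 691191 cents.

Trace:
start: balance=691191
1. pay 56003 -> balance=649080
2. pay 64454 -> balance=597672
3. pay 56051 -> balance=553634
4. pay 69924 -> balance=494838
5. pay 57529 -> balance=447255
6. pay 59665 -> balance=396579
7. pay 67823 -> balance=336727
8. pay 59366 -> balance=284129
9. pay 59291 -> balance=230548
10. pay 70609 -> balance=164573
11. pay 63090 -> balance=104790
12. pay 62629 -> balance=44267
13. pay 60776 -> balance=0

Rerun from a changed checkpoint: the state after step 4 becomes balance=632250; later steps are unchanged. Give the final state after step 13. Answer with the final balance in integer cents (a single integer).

state after step 4 := balance=632250
5. pay 57529 -> balance=587429
6. pay 59665 -> balance=539571
7. pay 67823 -> balance=482593
8. pay 59366 -> balance=432927
9. pay 59291 -> balance=382337
10. pay 70609 -> balance=319412
11. pay 63090 -> balance=262742
12. pay 62629 -> balance=205394
13. pay 60776 -> balance=148746

148746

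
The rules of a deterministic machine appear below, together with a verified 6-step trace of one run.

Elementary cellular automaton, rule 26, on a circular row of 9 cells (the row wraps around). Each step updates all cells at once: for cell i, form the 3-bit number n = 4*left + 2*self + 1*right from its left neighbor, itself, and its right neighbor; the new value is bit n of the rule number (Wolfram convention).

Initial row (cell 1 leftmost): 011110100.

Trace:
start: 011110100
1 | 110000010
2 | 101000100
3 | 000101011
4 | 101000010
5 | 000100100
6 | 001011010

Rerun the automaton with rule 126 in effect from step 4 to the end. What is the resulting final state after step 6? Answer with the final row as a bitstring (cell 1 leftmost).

101100001

(re-executing steps 4..6 under rule 126; state before step 4: 000101011)
4 | 101111111
5 | 111000000
6 | 101100001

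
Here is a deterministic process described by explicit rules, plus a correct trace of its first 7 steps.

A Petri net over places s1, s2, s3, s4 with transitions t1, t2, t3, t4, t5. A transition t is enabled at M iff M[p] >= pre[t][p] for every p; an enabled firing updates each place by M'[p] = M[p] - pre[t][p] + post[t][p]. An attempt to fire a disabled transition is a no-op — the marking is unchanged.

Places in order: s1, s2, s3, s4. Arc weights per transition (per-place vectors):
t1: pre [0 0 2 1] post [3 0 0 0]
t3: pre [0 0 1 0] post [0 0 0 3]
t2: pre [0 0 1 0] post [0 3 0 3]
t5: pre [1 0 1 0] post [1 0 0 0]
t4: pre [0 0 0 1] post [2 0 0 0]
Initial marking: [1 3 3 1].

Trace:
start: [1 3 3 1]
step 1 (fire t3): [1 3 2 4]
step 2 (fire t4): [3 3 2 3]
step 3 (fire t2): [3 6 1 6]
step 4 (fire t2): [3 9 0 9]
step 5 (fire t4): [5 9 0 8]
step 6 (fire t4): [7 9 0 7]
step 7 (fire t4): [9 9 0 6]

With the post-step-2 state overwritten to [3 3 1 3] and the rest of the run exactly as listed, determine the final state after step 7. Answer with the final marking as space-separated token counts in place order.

9 6 0 3

state after step 2 := [3 3 1 3]
step 3 (fire t2): [3 6 0 6]
step 4 (fire t2): [3 6 0 6]
step 5 (fire t4): [5 6 0 5]
step 6 (fire t4): [7 6 0 4]
step 7 (fire t4): [9 6 0 3]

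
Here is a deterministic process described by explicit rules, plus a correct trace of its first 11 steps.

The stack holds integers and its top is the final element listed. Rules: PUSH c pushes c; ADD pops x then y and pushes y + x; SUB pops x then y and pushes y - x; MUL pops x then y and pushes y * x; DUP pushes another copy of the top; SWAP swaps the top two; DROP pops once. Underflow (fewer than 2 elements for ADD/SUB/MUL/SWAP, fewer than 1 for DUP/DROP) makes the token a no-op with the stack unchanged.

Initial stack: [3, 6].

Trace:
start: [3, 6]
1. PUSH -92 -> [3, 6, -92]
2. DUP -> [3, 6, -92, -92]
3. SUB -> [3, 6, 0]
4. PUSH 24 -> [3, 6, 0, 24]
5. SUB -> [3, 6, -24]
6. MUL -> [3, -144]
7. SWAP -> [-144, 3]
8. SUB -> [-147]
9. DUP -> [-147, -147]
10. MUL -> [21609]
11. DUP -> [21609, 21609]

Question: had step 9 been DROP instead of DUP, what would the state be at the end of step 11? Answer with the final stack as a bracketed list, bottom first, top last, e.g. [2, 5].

(re-executing from step 9 with the substitution; state before step 9: [-147])
9. DROP -> []
10. MUL -> []
11. DUP -> []

[]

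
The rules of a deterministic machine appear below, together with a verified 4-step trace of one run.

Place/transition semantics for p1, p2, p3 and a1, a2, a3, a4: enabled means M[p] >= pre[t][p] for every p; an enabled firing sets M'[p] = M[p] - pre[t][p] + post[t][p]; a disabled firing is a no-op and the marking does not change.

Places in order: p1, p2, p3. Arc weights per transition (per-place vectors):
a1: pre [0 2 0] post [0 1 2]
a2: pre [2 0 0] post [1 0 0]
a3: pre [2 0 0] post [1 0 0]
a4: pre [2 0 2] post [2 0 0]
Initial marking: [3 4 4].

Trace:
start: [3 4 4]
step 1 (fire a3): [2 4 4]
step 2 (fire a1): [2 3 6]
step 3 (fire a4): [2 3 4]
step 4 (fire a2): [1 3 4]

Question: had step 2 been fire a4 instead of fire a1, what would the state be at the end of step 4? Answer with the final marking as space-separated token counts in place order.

1 4 0

(re-executing from step 2 with the substitution; state before step 2: [2 4 4])
step 2 (fire a4): [2 4 2]
step 3 (fire a4): [2 4 0]
step 4 (fire a2): [1 4 0]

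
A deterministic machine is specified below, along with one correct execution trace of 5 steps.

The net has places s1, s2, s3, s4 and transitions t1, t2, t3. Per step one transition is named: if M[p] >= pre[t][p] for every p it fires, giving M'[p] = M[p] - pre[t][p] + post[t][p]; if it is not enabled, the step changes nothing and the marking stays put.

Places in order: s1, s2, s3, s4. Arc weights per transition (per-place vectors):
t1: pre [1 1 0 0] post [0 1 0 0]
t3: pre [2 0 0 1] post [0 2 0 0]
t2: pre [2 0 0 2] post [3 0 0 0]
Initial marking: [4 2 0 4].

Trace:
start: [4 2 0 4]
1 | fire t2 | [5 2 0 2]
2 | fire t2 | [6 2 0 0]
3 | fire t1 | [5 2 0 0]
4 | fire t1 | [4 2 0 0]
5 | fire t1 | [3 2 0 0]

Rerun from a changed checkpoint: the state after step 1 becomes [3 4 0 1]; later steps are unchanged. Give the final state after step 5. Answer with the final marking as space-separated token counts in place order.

state after step 1 := [3 4 0 1]
2 | fire t2 | [3 4 0 1]
3 | fire t1 | [2 4 0 1]
4 | fire t1 | [1 4 0 1]
5 | fire t1 | [0 4 0 1]

0 4 0 1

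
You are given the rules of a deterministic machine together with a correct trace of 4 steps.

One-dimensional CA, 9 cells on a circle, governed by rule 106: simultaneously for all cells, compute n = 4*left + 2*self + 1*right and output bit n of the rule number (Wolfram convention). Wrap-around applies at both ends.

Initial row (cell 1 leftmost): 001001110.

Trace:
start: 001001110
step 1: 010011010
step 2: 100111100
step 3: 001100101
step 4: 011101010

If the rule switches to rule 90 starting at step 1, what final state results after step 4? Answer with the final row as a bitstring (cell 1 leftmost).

(re-executing steps 1..4 under rule 90; state before step 1: 001001110)
step 1: 010111011
step 2: 000101011
step 3: 101000011
step 4: 100100110

100100110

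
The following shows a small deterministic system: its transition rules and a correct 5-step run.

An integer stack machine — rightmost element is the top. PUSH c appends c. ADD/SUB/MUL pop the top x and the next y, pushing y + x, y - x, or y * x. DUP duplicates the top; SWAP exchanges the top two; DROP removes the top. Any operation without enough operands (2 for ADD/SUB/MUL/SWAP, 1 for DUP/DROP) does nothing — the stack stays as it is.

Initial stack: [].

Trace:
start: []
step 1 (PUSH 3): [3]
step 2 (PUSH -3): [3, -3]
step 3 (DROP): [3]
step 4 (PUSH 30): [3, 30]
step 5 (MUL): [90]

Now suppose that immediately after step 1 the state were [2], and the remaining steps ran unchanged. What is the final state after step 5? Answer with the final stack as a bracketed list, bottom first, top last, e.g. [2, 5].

state after step 1 := [2]
step 2 (PUSH -3): [2, -3]
step 3 (DROP): [2]
step 4 (PUSH 30): [2, 30]
step 5 (MUL): [60]

[60]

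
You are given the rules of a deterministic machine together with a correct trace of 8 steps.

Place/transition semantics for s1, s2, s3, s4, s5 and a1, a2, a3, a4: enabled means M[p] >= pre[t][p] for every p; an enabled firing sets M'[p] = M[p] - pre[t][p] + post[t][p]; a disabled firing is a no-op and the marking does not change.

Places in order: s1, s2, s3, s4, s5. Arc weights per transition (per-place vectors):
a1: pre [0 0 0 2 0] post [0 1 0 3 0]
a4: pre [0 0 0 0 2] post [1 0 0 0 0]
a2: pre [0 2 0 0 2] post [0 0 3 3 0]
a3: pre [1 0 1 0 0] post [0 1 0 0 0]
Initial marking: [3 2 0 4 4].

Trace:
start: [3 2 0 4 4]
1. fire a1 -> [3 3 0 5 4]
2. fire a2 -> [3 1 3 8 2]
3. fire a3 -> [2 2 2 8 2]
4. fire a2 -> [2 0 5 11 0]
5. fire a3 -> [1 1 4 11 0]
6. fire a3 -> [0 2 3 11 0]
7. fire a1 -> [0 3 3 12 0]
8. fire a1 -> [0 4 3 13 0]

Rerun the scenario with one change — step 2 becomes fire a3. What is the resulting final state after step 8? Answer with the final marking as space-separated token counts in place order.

(re-executing from step 2 with the substitution; state before step 2: [3 3 0 5 4])
2. fire a3 -> [3 3 0 5 4]
3. fire a3 -> [3 3 0 5 4]
4. fire a2 -> [3 1 3 8 2]
5. fire a3 -> [2 2 2 8 2]
6. fire a3 -> [1 3 1 8 2]
7. fire a1 -> [1 4 1 9 2]
8. fire a1 -> [1 5 1 10 2]

1 5 1 10 2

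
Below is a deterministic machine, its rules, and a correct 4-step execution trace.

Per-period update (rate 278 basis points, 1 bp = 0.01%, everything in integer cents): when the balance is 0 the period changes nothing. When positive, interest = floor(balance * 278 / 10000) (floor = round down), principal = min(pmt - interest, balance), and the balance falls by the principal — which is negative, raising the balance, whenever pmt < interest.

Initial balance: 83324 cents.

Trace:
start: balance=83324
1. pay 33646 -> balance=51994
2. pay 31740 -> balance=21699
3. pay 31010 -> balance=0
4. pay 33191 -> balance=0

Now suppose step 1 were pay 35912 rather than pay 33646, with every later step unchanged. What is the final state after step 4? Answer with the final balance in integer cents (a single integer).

0

(re-executing from step 1 with the substitution; state before step 1: balance=83324)
1. pay 35912 -> balance=49728
2. pay 31740 -> balance=19370
3. pay 31010 -> balance=0
4. pay 33191 -> balance=0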